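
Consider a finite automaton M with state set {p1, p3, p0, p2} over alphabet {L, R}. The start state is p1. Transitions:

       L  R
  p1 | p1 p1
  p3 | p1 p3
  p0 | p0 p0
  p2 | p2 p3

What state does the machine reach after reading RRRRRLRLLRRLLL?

Trace: p1 -R-> p1 -R-> p1 -R-> p1 -R-> p1 -R-> p1 -L-> p1 -R-> p1 -L-> p1 -L-> p1 -R-> p1 -R-> p1 -L-> p1 -L-> p1 -L-> p1

p1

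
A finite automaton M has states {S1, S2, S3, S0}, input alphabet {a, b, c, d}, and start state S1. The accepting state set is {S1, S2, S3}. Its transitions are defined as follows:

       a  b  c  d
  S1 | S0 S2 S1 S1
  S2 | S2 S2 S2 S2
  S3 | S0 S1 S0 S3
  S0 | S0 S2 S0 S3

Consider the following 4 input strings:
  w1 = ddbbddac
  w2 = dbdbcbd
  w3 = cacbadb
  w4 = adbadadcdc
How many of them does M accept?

3

w1:
  start at S1
  read 'd': S1 → S1
  read 'd': S1 → S1
  read 'b': S1 → S2
  read 'b': S2 → S2
  read 'd': S2 → S2
  read 'd': S2 → S2
  read 'a': S2 → S2
  read 'c': S2 → S2
  end S2, accepted
w2:
  start at S1
  read 'd': S1 → S1
  read 'b': S1 → S2
  read 'd': S2 → S2
  read 'b': S2 → S2
  read 'c': S2 → S2
  read 'b': S2 → S2
  read 'd': S2 → S2
  end S2, accepted
w3:
  start at S1
  read 'c': S1 → S1
  read 'a': S1 → S0
  read 'c': S0 → S0
  read 'b': S0 → S2
  read 'a': S2 → S2
  read 'd': S2 → S2
  read 'b': S2 → S2
  end S2, accepted
w4:
  start at S1
  read 'a': S1 → S0
  read 'd': S0 → S3
  read 'b': S3 → S1
  read 'a': S1 → S0
  read 'd': S0 → S3
  read 'a': S3 → S0
  read 'd': S0 → S3
  read 'c': S3 → S0
  read 'd': S0 → S3
  read 'c': S3 → S0
  end S0, rejected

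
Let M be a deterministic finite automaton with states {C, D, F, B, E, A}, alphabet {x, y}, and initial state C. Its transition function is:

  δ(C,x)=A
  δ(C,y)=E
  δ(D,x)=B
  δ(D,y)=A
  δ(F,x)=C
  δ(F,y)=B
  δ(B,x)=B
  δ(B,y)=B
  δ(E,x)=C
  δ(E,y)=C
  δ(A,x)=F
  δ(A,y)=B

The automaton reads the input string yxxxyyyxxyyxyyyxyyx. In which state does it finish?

start at C
read 'y': C → E
read 'x': E → C
read 'x': C → A
read 'x': A → F
read 'y': F → B
read 'y': B → B
read 'y': B → B
read 'x': B → B
read 'x': B → B
read 'y': B → B
read 'y': B → B
read 'x': B → B
read 'y': B → B
read 'y': B → B
read 'y': B → B
read 'x': B → B
read 'y': B → B
read 'y': B → B
read 'x': B → B

B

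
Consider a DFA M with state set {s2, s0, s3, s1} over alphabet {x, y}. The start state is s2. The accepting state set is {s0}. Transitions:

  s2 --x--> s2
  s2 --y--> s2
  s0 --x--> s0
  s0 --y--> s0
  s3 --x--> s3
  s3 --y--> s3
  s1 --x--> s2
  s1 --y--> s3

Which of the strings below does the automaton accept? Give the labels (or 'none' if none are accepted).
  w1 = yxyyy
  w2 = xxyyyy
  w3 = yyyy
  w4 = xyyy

none

w1: s2 → s2 → s2 → s2 → s2 → s2  → end s2, rejected
w2: s2 → s2 → s2 → s2 → s2 → s2 → s2  → end s2, rejected
w3: s2 → s2 → s2 → s2 → s2  → end s2, rejected
w4: s2 → s2 → s2 → s2 → s2  → end s2, rejected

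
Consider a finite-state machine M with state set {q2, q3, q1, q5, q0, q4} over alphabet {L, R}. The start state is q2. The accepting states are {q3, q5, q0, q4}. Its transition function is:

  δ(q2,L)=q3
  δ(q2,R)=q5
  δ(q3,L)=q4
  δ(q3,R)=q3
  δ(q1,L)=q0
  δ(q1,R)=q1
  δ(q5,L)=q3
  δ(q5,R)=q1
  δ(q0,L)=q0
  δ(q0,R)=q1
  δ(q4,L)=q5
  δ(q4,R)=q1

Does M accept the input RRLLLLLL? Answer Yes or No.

Yes

Trace: q2 -R-> q5 -R-> q1 -L-> q0 -L-> q0 -L-> q0 -L-> q0 -L-> q0 -L-> q0
End state q0 is accepting.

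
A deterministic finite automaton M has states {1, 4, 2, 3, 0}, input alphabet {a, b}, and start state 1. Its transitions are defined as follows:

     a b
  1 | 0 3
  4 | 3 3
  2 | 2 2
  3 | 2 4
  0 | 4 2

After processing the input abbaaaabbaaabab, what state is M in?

Trace: 1 -a-> 0 -b-> 2 -b-> 2 -a-> 2 -a-> 2 -a-> 2 -a-> 2 -b-> 2 -b-> 2 -a-> 2 -a-> 2 -a-> 2 -b-> 2 -a-> 2 -b-> 2

2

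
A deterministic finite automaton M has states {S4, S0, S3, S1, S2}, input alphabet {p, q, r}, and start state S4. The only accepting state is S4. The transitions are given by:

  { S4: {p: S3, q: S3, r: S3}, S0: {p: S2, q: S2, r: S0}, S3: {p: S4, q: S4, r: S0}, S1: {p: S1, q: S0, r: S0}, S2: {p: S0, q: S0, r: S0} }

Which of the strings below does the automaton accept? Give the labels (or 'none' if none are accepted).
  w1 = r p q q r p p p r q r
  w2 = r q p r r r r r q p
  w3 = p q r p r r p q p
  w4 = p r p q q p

w1: Trace: S4 -r-> S3 -p-> S4 -q-> S3 -q-> S4 -r-> S3 -p-> S4 -p-> S3 -p-> S4 -r-> S3 -q-> S4 -r-> S3  → end S3, rejected
w2: Trace: S4 -r-> S3 -q-> S4 -p-> S3 -r-> S0 -r-> S0 -r-> S0 -r-> S0 -r-> S0 -q-> S2 -p-> S0  → end S0, rejected
w3: Trace: S4 -p-> S3 -q-> S4 -r-> S3 -p-> S4 -r-> S3 -r-> S0 -p-> S2 -q-> S0 -p-> S2  → end S2, rejected
w4: Trace: S4 -p-> S3 -r-> S0 -p-> S2 -q-> S0 -q-> S2 -p-> S0  → end S0, rejected

none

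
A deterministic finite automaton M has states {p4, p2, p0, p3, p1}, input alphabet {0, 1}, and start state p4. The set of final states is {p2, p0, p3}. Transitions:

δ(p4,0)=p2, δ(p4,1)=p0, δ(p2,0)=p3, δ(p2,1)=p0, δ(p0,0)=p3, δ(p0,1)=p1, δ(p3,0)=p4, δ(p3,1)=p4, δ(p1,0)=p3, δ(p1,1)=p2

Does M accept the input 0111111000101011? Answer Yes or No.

start at p4
read '0': p4 → p2
read '1': p2 → p0
read '1': p0 → p1
read '1': p1 → p2
read '1': p2 → p0
read '1': p0 → p1
read '1': p1 → p2
read '0': p2 → p3
read '0': p3 → p4
read '0': p4 → p2
read '1': p2 → p0
read '0': p0 → p3
read '1': p3 → p4
read '0': p4 → p2
read '1': p2 → p0
read '1': p0 → p1
End state p1 is not accepting.

No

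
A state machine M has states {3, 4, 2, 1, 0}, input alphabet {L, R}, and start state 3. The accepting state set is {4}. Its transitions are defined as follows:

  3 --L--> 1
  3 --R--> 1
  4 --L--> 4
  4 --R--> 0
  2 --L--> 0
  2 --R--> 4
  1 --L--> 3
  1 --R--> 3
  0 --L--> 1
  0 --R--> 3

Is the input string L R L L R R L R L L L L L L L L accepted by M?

No

start at 3
read 'L': 3 → 1
read 'R': 1 → 3
read 'L': 3 → 1
read 'L': 1 → 3
read 'R': 3 → 1
read 'R': 1 → 3
read 'L': 3 → 1
read 'R': 1 → 3
read 'L': 3 → 1
read 'L': 1 → 3
read 'L': 3 → 1
read 'L': 1 → 3
read 'L': 3 → 1
read 'L': 1 → 3
read 'L': 3 → 1
read 'L': 1 → 3
End state 3 is not accepting.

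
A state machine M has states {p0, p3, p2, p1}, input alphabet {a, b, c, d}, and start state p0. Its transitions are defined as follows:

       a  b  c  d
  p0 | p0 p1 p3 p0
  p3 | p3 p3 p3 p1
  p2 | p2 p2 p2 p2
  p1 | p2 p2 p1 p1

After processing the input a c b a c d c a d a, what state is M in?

p2

p0 → p0 → p3 → p3 → p3 → p3 → p1 → p1 → p2 → p2 → p2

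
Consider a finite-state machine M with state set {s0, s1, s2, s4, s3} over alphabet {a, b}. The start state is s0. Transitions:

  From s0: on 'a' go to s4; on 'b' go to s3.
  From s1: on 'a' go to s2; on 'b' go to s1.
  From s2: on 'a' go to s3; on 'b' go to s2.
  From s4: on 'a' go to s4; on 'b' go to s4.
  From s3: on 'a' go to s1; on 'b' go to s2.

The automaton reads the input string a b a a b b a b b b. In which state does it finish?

s4

Trace: s0 -a-> s4 -b-> s4 -a-> s4 -a-> s4 -b-> s4 -b-> s4 -a-> s4 -b-> s4 -b-> s4 -b-> s4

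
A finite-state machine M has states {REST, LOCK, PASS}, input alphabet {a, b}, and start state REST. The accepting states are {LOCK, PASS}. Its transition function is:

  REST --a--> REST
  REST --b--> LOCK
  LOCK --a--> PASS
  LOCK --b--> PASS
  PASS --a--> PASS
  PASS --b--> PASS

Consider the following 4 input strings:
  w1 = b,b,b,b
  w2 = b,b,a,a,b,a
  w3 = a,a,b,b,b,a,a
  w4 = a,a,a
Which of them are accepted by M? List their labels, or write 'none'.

w1, w2, w3

w1: Trace: REST -b-> LOCK -b-> PASS -b-> PASS -b-> PASS  → end PASS, accepted
w2: Trace: REST -b-> LOCK -b-> PASS -a-> PASS -a-> PASS -b-> PASS -a-> PASS  → end PASS, accepted
w3: Trace: REST -a-> REST -a-> REST -b-> LOCK -b-> PASS -b-> PASS -a-> PASS -a-> PASS  → end PASS, accepted
w4: Trace: REST -a-> REST -a-> REST -a-> REST  → end REST, rejected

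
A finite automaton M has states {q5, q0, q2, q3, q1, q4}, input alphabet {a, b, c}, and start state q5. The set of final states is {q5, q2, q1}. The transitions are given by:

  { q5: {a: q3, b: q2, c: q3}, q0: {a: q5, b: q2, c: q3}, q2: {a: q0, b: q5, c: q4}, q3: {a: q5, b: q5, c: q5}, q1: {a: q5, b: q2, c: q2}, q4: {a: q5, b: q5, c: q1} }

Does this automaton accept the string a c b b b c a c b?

q5 → q3 → q5 → q2 → q5 → q2 → q4 → q5 → q3 → q5
End state q5 is accepting.

Yes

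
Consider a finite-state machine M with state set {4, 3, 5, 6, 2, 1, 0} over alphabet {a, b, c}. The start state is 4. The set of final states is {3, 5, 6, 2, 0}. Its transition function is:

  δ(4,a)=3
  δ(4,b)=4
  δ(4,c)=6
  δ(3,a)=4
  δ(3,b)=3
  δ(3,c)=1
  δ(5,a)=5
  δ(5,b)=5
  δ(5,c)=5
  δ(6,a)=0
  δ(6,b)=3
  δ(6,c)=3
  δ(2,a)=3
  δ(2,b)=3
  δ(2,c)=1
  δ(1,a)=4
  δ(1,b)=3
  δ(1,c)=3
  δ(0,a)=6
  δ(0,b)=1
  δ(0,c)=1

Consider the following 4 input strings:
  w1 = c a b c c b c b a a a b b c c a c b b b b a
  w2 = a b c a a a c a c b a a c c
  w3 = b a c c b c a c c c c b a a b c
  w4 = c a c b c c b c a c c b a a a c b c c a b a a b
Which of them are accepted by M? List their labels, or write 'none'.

w2

w1:
  start at 4
  read 'c': 4 → 6
  read 'a': 6 → 0
  read 'b': 0 → 1
  read 'c': 1 → 3
  read 'c': 3 → 1
  read 'b': 1 → 3
  read 'c': 3 → 1
  read 'b': 1 → 3
  read 'a': 3 → 4
  read 'a': 4 → 3
  read 'a': 3 → 4
  read 'b': 4 → 4
  read 'b': 4 → 4
  read 'c': 4 → 6
  read 'c': 6 → 3
  read 'a': 3 → 4
  read 'c': 4 → 6
  read 'b': 6 → 3
  read 'b': 3 → 3
  read 'b': 3 → 3
  read 'b': 3 → 3
  read 'a': 3 → 4
  end 4, rejected
w2:
  start at 4
  read 'a': 4 → 3
  read 'b': 3 → 3
  read 'c': 3 → 1
  read 'a': 1 → 4
  read 'a': 4 → 3
  read 'a': 3 → 4
  read 'c': 4 → 6
  read 'a': 6 → 0
  read 'c': 0 → 1
  read 'b': 1 → 3
  read 'a': 3 → 4
  read 'a': 4 → 3
  read 'c': 3 → 1
  read 'c': 1 → 3
  end 3, accepted
w3:
  start at 4
  read 'b': 4 → 4
  read 'a': 4 → 3
  read 'c': 3 → 1
  read 'c': 1 → 3
  read 'b': 3 → 3
  read 'c': 3 → 1
  read 'a': 1 → 4
  read 'c': 4 → 6
  read 'c': 6 → 3
  read 'c': 3 → 1
  read 'c': 1 → 3
  read 'b': 3 → 3
  read 'a': 3 → 4
  read 'a': 4 → 3
  read 'b': 3 → 3
  read 'c': 3 → 1
  end 1, rejected
w4:
  start at 4
  read 'c': 4 → 6
  read 'a': 6 → 0
  read 'c': 0 → 1
  read 'b': 1 → 3
  read 'c': 3 → 1
  read 'c': 1 → 3
  read 'b': 3 → 3
  read 'c': 3 → 1
  read 'a': 1 → 4
  read 'c': 4 → 6
  read 'c': 6 → 3
  read 'b': 3 → 3
  read 'a': 3 → 4
  read 'a': 4 → 3
  read 'a': 3 → 4
  read 'c': 4 → 6
  read 'b': 6 → 3
  read 'c': 3 → 1
  read 'c': 1 → 3
  read 'a': 3 → 4
  read 'b': 4 → 4
  read 'a': 4 → 3
  read 'a': 3 → 4
  read 'b': 4 → 4
  end 4, rejected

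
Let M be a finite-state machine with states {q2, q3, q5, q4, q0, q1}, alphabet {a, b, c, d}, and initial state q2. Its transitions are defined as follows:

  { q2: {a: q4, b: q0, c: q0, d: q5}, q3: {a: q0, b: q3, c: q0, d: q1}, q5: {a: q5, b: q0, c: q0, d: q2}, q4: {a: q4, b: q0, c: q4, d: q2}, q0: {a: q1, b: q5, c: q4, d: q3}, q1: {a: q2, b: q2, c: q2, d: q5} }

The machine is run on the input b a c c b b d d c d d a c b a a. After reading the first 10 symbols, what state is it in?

q5

q2 → q0 → q1 → q2 → q0 → q5 → q0 → q3 → q1 → q2 → q5
After 10 symbols: q5.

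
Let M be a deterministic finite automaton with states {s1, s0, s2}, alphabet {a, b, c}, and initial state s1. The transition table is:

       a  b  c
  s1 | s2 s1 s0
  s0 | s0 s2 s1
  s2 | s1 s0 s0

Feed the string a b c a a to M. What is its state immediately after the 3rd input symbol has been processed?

s1 → s2 → s0 → s1
After 3 symbols: s1.

s1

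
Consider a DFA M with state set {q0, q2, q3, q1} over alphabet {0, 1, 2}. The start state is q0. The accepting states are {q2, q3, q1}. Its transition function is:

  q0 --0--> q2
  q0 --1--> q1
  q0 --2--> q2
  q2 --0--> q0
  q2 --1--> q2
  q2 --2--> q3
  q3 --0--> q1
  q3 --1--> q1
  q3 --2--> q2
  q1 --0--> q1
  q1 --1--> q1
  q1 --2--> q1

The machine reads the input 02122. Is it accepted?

Trace: q0 -0-> q2 -2-> q3 -1-> q1 -2-> q1 -2-> q1
End state q1 is accepting.

Yes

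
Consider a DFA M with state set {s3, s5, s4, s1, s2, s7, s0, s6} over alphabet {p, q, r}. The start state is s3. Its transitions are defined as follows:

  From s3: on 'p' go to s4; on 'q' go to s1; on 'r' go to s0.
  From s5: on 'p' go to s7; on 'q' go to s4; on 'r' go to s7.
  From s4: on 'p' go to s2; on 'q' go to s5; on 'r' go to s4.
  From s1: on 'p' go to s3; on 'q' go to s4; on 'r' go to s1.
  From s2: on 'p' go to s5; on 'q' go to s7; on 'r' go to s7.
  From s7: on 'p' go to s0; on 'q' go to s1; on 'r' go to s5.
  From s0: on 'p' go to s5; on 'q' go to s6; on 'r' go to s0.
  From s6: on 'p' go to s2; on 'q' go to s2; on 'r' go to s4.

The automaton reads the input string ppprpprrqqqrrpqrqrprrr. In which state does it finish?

Trace: s3 -p-> s4 -p-> s2 -p-> s5 -r-> s7 -p-> s0 -p-> s5 -r-> s7 -r-> s5 -q-> s4 -q-> s5 -q-> s4 -r-> s4 -r-> s4 -p-> s2 -q-> s7 -r-> s5 -q-> s4 -r-> s4 -p-> s2 -r-> s7 -r-> s5 -r-> s7

s7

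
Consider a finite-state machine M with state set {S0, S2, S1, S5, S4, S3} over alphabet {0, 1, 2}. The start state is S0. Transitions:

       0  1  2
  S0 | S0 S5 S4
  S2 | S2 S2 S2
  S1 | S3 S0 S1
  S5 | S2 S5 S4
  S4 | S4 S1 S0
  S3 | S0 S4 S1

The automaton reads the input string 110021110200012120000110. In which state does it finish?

S2

S0 → S5 → S5 → S2 → S2 → S2 → S2 → S2 → S2 → S2 → S2 → S2 → S2 → S2 → S2 → S2 → S2 → S2 → S2 → S2 → S2 → S2 → S2 → S2 → S2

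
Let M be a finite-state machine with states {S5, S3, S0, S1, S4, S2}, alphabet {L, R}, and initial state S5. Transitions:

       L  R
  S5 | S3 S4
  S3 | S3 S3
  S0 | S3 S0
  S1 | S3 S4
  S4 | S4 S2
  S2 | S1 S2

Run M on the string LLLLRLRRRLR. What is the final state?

S3

start at S5
read 'L': S5 → S3
read 'L': S3 → S3
read 'L': S3 → S3
read 'L': S3 → S3
read 'R': S3 → S3
read 'L': S3 → S3
read 'R': S3 → S3
read 'R': S3 → S3
read 'R': S3 → S3
read 'L': S3 → S3
read 'R': S3 → S3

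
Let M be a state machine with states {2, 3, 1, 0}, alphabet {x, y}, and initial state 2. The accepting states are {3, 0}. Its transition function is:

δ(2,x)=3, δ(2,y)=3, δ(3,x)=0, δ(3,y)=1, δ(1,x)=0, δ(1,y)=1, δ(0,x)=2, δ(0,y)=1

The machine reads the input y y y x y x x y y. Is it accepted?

No

2 → 3 → 1 → 1 → 0 → 1 → 0 → 2 → 3 → 1
End state 1 is not accepting.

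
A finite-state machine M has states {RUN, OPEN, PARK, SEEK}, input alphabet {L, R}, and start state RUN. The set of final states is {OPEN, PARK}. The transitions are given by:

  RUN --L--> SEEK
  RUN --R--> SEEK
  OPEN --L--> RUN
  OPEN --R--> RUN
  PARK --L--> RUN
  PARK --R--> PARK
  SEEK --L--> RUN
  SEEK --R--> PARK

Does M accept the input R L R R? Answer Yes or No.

Yes

start at RUN
read 'R': RUN → SEEK
read 'L': SEEK → RUN
read 'R': RUN → SEEK
read 'R': SEEK → PARK
End state PARK is accepting.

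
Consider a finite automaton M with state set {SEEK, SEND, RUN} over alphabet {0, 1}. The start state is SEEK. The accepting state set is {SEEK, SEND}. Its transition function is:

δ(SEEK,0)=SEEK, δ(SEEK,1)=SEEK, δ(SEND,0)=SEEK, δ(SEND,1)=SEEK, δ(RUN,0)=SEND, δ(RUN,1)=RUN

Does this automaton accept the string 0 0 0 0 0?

Trace: SEEK -0-> SEEK -0-> SEEK -0-> SEEK -0-> SEEK -0-> SEEK
End state SEEK is accepting.

Yes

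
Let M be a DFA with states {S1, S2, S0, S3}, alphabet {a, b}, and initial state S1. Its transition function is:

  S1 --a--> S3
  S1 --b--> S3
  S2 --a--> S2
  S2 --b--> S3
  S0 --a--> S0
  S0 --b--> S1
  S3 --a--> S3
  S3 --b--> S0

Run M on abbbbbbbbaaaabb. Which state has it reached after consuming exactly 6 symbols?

S1 → S3 → S0 → S1 → S3 → S0 → S1
After 6 symbols: S1.

S1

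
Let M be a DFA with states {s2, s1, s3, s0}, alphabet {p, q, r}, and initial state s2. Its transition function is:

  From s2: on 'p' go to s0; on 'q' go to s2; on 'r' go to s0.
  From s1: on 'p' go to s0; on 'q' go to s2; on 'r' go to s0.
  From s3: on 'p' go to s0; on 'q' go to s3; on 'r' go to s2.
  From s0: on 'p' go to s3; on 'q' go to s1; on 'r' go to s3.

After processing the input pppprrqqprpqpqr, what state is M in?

start at s2
read 'p': s2 → s0
read 'p': s0 → s3
read 'p': s3 → s0
read 'p': s0 → s3
read 'r': s3 → s2
read 'r': s2 → s0
read 'q': s0 → s1
read 'q': s1 → s2
read 'p': s2 → s0
read 'r': s0 → s3
read 'p': s3 → s0
read 'q': s0 → s1
read 'p': s1 → s0
read 'q': s0 → s1
read 'r': s1 → s0

s0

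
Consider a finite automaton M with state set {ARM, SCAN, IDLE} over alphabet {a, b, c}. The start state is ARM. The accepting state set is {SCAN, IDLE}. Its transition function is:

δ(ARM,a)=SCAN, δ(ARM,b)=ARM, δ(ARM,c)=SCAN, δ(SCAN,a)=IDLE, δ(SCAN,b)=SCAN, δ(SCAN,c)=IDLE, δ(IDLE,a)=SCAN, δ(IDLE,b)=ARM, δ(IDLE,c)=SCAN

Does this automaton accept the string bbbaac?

Trace: ARM -b-> ARM -b-> ARM -b-> ARM -a-> SCAN -a-> IDLE -c-> SCAN
End state SCAN is accepting.

Yes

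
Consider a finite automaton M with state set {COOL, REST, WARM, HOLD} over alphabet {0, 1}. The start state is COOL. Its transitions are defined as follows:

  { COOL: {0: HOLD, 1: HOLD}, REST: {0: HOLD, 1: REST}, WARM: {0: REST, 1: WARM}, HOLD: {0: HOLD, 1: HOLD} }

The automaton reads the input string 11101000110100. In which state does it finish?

HOLD

start at COOL
read '1': COOL → HOLD
read '1': HOLD → HOLD
read '1': HOLD → HOLD
read '0': HOLD → HOLD
read '1': HOLD → HOLD
read '0': HOLD → HOLD
read '0': HOLD → HOLD
read '0': HOLD → HOLD
read '1': HOLD → HOLD
read '1': HOLD → HOLD
read '0': HOLD → HOLD
read '1': HOLD → HOLD
read '0': HOLD → HOLD
read '0': HOLD → HOLD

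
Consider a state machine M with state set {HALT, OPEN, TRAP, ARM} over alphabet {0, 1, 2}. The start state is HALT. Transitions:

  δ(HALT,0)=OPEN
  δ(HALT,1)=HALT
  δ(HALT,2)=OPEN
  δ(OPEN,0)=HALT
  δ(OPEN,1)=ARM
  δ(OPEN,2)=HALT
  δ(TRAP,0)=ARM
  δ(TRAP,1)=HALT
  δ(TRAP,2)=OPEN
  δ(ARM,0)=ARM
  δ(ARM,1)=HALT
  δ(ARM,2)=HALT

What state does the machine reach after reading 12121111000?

Trace: HALT -1-> HALT -2-> OPEN -1-> ARM -2-> HALT -1-> HALT -1-> HALT -1-> HALT -1-> HALT -0-> OPEN -0-> HALT -0-> OPEN

OPEN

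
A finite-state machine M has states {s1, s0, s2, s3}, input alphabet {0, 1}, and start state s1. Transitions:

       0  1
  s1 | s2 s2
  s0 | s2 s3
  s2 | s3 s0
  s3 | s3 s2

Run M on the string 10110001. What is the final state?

s2

s1 → s2 → s3 → s2 → s0 → s2 → s3 → s3 → s2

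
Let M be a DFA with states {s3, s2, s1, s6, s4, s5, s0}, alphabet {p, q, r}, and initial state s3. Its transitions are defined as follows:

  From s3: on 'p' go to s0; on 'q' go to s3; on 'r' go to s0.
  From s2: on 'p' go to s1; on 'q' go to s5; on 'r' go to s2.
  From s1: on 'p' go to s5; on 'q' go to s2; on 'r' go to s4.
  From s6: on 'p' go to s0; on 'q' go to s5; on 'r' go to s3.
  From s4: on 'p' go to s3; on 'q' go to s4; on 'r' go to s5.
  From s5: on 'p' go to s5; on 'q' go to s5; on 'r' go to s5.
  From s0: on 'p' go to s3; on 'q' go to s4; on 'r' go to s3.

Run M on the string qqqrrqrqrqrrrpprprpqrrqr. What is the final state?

Trace: s3 -q-> s3 -q-> s3 -q-> s3 -r-> s0 -r-> s3 -q-> s3 -r-> s0 -q-> s4 -r-> s5 -q-> s5 -r-> s5 -r-> s5 -r-> s5 -p-> s5 -p-> s5 -r-> s5 -p-> s5 -r-> s5 -p-> s5 -q-> s5 -r-> s5 -r-> s5 -q-> s5 -r-> s5

s5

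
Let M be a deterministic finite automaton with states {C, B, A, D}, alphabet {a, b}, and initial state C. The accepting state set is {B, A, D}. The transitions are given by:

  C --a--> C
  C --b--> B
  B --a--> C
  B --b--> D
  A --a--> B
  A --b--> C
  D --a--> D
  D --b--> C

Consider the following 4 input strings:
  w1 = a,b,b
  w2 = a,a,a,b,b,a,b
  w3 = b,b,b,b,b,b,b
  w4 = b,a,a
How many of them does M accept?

2

w1: C → C → B → D  → end D, accepted
w2: C → C → C → C → B → D → D → C  → end C, rejected
w3: C → B → D → C → B → D → C → B  → end B, accepted
w4: C → B → C → C  → end C, rejected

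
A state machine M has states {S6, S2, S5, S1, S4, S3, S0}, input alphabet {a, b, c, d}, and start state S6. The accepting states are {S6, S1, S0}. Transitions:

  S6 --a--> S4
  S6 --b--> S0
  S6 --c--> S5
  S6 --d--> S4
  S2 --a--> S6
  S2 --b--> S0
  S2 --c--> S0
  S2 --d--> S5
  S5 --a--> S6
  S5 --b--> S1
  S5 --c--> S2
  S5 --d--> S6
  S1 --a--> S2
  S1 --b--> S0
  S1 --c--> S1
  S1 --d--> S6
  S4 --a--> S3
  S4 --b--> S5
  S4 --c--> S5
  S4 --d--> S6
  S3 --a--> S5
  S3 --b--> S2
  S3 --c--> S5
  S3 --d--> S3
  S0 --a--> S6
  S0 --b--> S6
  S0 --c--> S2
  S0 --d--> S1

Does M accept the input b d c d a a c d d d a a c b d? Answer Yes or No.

start at S6
read 'b': S6 → S0
read 'd': S0 → S1
read 'c': S1 → S1
read 'd': S1 → S6
read 'a': S6 → S4
read 'a': S4 → S3
read 'c': S3 → S5
read 'd': S5 → S6
read 'd': S6 → S4
read 'd': S4 → S6
read 'a': S6 → S4
read 'a': S4 → S3
read 'c': S3 → S5
read 'b': S5 → S1
read 'd': S1 → S6
End state S6 is accepting.

Yes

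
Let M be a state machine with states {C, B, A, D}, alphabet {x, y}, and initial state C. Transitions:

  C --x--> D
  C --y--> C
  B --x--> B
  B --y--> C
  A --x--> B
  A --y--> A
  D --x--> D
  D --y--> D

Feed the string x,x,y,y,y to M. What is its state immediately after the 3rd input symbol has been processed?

D

C → D → D → D
After 3 symbols: D.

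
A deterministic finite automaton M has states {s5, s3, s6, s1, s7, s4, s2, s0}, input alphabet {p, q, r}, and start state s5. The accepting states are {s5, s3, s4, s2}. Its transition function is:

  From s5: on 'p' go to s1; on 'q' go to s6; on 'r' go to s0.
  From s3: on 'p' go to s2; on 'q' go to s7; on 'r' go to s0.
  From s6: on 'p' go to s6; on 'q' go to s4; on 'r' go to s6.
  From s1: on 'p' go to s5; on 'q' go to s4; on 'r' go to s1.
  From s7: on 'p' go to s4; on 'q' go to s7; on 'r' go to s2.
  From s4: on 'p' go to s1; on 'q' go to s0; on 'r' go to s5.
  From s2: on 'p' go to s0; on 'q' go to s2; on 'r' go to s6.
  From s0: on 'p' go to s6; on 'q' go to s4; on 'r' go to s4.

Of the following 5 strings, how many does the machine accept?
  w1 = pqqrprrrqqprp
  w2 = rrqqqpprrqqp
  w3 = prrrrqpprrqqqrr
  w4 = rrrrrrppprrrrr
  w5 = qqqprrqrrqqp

1

w1: Trace: s5 -p-> s1 -q-> s4 -q-> s0 -r-> s4 -p-> s1 -r-> s1 -r-> s1 -r-> s1 -q-> s4 -q-> s0 -p-> s6 -r-> s6 -p-> s6  → end s6, rejected
w2: Trace: s5 -r-> s0 -r-> s4 -q-> s0 -q-> s4 -q-> s0 -p-> s6 -p-> s6 -r-> s6 -r-> s6 -q-> s4 -q-> s0 -p-> s6  → end s6, rejected
w3: Trace: s5 -p-> s1 -r-> s1 -r-> s1 -r-> s1 -r-> s1 -q-> s4 -p-> s1 -p-> s5 -r-> s0 -r-> s4 -q-> s0 -q-> s4 -q-> s0 -r-> s4 -r-> s5  → end s5, accepted
w4: Trace: s5 -r-> s0 -r-> s4 -r-> s5 -r-> s0 -r-> s4 -r-> s5 -p-> s1 -p-> s5 -p-> s1 -r-> s1 -r-> s1 -r-> s1 -r-> s1 -r-> s1  → end s1, rejected
w5: Trace: s5 -q-> s6 -q-> s4 -q-> s0 -p-> s6 -r-> s6 -r-> s6 -q-> s4 -r-> s5 -r-> s0 -q-> s4 -q-> s0 -p-> s6  → end s6, rejected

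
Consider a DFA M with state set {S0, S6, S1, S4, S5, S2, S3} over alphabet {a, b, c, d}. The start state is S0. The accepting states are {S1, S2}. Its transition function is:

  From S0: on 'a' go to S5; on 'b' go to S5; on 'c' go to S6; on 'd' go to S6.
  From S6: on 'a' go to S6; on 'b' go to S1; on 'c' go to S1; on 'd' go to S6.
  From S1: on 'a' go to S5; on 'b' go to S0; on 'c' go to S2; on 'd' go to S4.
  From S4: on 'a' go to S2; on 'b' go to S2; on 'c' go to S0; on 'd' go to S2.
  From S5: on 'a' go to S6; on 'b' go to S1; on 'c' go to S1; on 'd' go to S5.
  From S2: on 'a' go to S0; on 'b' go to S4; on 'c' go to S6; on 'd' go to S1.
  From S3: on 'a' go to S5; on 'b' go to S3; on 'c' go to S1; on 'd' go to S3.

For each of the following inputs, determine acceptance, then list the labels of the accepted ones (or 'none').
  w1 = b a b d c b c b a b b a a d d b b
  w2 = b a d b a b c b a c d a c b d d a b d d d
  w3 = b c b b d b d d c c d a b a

w1: Trace: S0 -b-> S5 -a-> S6 -b-> S1 -d-> S4 -c-> S0 -b-> S5 -c-> S1 -b-> S0 -a-> S5 -b-> S1 -b-> S0 -a-> S5 -a-> S6 -d-> S6 -d-> S6 -b-> S1 -b-> S0  → end S0, rejected
w2: Trace: S0 -b-> S5 -a-> S6 -d-> S6 -b-> S1 -a-> S5 -b-> S1 -c-> S2 -b-> S4 -a-> S2 -c-> S6 -d-> S6 -a-> S6 -c-> S1 -b-> S0 -d-> S6 -d-> S6 -a-> S6 -b-> S1 -d-> S4 -d-> S2 -d-> S1  → end S1, accepted
w3: Trace: S0 -b-> S5 -c-> S1 -b-> S0 -b-> S5 -d-> S5 -b-> S1 -d-> S4 -d-> S2 -c-> S6 -c-> S1 -d-> S4 -a-> S2 -b-> S4 -a-> S2  → end S2, accepted

w2, w3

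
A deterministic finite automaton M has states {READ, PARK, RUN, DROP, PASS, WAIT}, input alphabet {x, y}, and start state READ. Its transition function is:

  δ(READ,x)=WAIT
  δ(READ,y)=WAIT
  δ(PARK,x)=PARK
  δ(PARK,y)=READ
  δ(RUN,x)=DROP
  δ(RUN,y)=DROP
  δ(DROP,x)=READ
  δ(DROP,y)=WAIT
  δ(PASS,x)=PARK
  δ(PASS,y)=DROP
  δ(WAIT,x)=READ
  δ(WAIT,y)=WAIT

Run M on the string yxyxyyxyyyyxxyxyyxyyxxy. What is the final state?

READ → WAIT → READ → WAIT → READ → WAIT → WAIT → READ → WAIT → WAIT → WAIT → WAIT → READ → WAIT → WAIT → READ → WAIT → WAIT → READ → WAIT → WAIT → READ → WAIT → WAIT

WAIT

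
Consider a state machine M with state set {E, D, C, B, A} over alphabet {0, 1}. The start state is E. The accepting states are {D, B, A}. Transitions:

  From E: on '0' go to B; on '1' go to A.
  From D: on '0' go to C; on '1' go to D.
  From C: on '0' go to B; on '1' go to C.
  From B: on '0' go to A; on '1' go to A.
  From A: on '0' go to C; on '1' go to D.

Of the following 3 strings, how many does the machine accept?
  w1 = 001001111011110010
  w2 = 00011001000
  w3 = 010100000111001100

w1:
  start at E
  read '0': E → B
  read '0': B → A
  read '1': A → D
  read '0': D → C
  read '0': C → B
  read '1': B → A
  read '1': A → D
  read '1': D → D
  read '1': D → D
  read '0': D → C
  read '1': C → C
  read '1': C → C
  read '1': C → C
  read '1': C → C
  read '0': C → B
  read '0': B → A
  read '1': A → D
  read '0': D → C
  end C, rejected
w2:
  start at E
  read '0': E → B
  read '0': B → A
  read '0': A → C
  read '1': C → C
  read '1': C → C
  read '0': C → B
  read '0': B → A
  read '1': A → D
  read '0': D → C
  read '0': C → B
  read '0': B → A
  end A, accepted
w3:
  start at E
  read '0': E → B
  read '1': B → A
  read '0': A → C
  read '1': C → C
  read '0': C → B
  read '0': B → A
  read '0': A → C
  read '0': C → B
  read '0': B → A
  read '1': A → D
  read '1': D → D
  read '1': D → D
  read '0': D → C
  read '0': C → B
  read '1': B → A
  read '1': A → D
  read '0': D → C
  read '0': C → B
  end B, accepted

2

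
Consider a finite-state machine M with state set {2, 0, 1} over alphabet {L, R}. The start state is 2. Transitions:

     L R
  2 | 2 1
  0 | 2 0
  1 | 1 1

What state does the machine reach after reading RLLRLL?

1

Trace: 2 -R-> 1 -L-> 1 -L-> 1 -R-> 1 -L-> 1 -L-> 1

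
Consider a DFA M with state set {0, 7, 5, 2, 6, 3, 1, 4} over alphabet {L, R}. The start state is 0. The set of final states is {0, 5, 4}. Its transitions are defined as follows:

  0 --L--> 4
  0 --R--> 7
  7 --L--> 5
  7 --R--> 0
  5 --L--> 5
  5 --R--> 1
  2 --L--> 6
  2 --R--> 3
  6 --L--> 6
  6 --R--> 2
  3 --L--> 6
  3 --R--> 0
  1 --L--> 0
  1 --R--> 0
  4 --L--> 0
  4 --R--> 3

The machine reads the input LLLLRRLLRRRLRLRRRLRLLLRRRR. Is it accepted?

start at 0
read 'L': 0 → 4
read 'L': 4 → 0
read 'L': 0 → 4
read 'L': 4 → 0
read 'R': 0 → 7
read 'R': 7 → 0
read 'L': 0 → 4
read 'L': 4 → 0
read 'R': 0 → 7
read 'R': 7 → 0
read 'R': 0 → 7
read 'L': 7 → 5
read 'R': 5 → 1
read 'L': 1 → 0
read 'R': 0 → 7
read 'R': 7 → 0
read 'R': 0 → 7
read 'L': 7 → 5
read 'R': 5 → 1
read 'L': 1 → 0
read 'L': 0 → 4
read 'L': 4 → 0
read 'R': 0 → 7
read 'R': 7 → 0
read 'R': 0 → 7
read 'R': 7 → 0
End state 0 is accepting.

Yes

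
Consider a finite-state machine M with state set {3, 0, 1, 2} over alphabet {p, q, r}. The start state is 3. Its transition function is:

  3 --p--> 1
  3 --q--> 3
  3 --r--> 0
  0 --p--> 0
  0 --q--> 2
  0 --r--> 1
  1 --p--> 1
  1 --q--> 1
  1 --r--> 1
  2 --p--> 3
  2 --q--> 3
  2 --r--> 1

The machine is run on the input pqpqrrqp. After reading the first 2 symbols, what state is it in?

start at 3
read 'p': 3 → 1
read 'q': 1 → 1
After 2 symbols: 1.

1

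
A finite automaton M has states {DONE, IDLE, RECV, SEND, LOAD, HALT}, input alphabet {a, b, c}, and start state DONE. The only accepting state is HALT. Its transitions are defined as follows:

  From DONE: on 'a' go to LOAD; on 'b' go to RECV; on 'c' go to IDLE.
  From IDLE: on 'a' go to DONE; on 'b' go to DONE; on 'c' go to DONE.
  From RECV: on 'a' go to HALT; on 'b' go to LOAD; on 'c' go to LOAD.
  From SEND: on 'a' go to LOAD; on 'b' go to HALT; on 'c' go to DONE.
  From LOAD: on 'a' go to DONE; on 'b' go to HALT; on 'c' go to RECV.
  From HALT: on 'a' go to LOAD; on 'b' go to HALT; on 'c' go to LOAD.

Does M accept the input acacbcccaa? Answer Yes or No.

DONE → LOAD → RECV → HALT → LOAD → HALT → LOAD → RECV → LOAD → DONE → LOAD
End state LOAD is not accepting.

No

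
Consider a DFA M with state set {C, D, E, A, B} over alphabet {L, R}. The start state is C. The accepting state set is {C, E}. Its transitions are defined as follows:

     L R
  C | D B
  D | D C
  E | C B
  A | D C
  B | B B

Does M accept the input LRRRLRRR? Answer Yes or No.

C → D → C → B → B → B → B → B → B
End state B is not accepting.

No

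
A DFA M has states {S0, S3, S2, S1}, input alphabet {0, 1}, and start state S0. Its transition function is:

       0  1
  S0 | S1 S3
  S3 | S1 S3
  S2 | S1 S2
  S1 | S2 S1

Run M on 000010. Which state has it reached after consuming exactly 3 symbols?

S1

start at S0
read '0': S0 → S1
read '0': S1 → S2
read '0': S2 → S1
After 3 symbols: S1.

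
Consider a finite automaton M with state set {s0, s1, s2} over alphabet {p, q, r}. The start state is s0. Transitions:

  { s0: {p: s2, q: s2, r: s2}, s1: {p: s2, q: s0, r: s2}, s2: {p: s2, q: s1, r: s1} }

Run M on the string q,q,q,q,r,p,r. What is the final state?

start at s0
read 'q': s0 → s2
read 'q': s2 → s1
read 'q': s1 → s0
read 'q': s0 → s2
read 'r': s2 → s1
read 'p': s1 → s2
read 'r': s2 → s1

s1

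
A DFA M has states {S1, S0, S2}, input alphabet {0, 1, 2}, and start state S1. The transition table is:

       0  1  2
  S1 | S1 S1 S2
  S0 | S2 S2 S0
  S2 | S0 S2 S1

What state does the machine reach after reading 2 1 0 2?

S0

S1 → S2 → S2 → S0 → S0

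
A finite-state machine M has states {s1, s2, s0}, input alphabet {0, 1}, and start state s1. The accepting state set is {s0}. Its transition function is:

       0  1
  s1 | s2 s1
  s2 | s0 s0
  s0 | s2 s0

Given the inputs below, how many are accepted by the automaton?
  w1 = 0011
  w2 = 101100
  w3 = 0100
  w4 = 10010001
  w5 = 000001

w1: Trace: s1 -0-> s2 -0-> s0 -1-> s0 -1-> s0  → end s0, accepted
w2: Trace: s1 -1-> s1 -0-> s2 -1-> s0 -1-> s0 -0-> s2 -0-> s0  → end s0, accepted
w3: Trace: s1 -0-> s2 -1-> s0 -0-> s2 -0-> s0  → end s0, accepted
w4: Trace: s1 -1-> s1 -0-> s2 -0-> s0 -1-> s0 -0-> s2 -0-> s0 -0-> s2 -1-> s0  → end s0, accepted
w5: Trace: s1 -0-> s2 -0-> s0 -0-> s2 -0-> s0 -0-> s2 -1-> s0  → end s0, accepted

5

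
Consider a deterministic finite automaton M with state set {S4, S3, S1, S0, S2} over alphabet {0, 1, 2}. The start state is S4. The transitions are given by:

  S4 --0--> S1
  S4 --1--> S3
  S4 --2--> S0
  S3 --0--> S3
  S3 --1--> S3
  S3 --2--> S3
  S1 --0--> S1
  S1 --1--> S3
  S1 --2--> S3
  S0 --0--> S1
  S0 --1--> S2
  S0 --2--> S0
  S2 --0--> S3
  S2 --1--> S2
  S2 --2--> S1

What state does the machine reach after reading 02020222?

S3

S4 → S1 → S3 → S3 → S3 → S3 → S3 → S3 → S3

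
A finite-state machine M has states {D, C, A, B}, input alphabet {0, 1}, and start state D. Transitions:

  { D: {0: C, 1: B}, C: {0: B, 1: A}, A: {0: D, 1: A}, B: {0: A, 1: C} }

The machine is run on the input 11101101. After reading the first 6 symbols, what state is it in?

Trace: D -1-> B -1-> C -1-> A -0-> D -1-> B -1-> C
After 6 symbols: C.

C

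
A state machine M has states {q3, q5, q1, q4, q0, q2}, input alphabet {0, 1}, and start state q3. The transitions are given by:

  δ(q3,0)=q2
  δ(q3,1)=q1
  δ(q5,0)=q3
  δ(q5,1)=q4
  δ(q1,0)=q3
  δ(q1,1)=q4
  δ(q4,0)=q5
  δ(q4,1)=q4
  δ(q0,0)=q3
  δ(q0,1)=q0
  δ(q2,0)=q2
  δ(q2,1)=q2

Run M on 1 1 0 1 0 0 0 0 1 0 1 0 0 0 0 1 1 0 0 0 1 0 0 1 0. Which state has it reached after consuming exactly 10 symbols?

Trace: q3 -1-> q1 -1-> q4 -0-> q5 -1-> q4 -0-> q5 -0-> q3 -0-> q2 -0-> q2 -1-> q2 -0-> q2
After 10 symbols: q2.

q2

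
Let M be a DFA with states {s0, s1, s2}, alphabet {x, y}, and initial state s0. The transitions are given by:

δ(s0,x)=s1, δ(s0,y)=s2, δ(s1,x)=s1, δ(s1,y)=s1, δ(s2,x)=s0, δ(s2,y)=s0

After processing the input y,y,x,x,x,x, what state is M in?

s1

s0 → s2 → s0 → s1 → s1 → s1 → s1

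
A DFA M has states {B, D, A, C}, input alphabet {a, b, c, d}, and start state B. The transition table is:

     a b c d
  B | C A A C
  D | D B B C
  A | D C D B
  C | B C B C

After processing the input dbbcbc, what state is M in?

D

B → C → C → C → B → A → D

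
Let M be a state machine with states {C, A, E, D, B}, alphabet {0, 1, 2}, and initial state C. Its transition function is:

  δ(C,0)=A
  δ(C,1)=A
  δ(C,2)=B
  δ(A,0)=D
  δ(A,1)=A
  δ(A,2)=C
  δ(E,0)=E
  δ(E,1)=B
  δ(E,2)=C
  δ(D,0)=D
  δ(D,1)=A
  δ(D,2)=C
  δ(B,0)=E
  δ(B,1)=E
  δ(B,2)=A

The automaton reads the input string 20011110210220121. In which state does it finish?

C → B → E → E → B → E → B → E → E → C → A → D → C → B → E → B → A → A

A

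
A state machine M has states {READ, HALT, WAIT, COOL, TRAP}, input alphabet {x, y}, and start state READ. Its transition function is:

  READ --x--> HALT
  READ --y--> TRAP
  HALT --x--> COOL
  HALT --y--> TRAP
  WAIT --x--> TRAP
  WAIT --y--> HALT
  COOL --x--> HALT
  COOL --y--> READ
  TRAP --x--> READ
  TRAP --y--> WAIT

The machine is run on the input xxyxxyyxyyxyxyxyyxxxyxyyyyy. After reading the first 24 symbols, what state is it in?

WAIT

Trace: READ -x-> HALT -x-> COOL -y-> READ -x-> HALT -x-> COOL -y-> READ -y-> TRAP -x-> READ -y-> TRAP -y-> WAIT -x-> TRAP -y-> WAIT -x-> TRAP -y-> WAIT -x-> TRAP -y-> WAIT -y-> HALT -x-> COOL -x-> HALT -x-> COOL -y-> READ -x-> HALT -y-> TRAP -y-> WAIT
After 24 symbols: WAIT.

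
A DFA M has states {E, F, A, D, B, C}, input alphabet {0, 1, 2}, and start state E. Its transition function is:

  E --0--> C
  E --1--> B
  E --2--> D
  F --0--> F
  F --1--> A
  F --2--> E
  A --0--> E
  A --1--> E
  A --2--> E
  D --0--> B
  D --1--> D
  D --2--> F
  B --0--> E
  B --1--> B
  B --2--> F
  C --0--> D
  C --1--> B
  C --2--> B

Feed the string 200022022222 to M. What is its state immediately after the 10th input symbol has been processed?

E → D → B → E → C → B → F → F → E → D → F
After 10 symbols: F.

F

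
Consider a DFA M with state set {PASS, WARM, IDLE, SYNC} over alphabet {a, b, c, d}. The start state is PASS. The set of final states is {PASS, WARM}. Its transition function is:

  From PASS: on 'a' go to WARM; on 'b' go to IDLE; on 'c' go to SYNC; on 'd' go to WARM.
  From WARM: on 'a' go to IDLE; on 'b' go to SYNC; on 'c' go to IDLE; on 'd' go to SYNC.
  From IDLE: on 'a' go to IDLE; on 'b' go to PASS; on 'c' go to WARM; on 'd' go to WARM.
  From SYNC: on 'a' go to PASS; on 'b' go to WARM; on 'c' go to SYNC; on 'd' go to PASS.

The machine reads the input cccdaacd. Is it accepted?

No

PASS → SYNC → SYNC → SYNC → PASS → WARM → IDLE → WARM → SYNC
End state SYNC is not accepting.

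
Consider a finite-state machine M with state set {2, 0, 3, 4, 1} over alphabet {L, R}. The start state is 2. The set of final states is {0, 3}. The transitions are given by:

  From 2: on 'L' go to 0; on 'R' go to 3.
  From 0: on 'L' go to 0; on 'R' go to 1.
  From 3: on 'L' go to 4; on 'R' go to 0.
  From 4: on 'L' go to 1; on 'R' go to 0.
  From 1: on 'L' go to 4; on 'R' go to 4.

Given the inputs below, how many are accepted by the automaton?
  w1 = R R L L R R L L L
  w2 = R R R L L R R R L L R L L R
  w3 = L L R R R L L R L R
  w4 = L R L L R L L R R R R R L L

2

w1: Trace: 2 -R-> 3 -R-> 0 -L-> 0 -L-> 0 -R-> 1 -R-> 4 -L-> 1 -L-> 4 -L-> 1  → end 1, rejected
w2: Trace: 2 -R-> 3 -R-> 0 -R-> 1 -L-> 4 -L-> 1 -R-> 4 -R-> 0 -R-> 1 -L-> 4 -L-> 1 -R-> 4 -L-> 1 -L-> 4 -R-> 0  → end 0, accepted
w3: Trace: 2 -L-> 0 -L-> 0 -R-> 1 -R-> 4 -R-> 0 -L-> 0 -L-> 0 -R-> 1 -L-> 4 -R-> 0  → end 0, accepted
w4: Trace: 2 -L-> 0 -R-> 1 -L-> 4 -L-> 1 -R-> 4 -L-> 1 -L-> 4 -R-> 0 -R-> 1 -R-> 4 -R-> 0 -R-> 1 -L-> 4 -L-> 1  → end 1, rejected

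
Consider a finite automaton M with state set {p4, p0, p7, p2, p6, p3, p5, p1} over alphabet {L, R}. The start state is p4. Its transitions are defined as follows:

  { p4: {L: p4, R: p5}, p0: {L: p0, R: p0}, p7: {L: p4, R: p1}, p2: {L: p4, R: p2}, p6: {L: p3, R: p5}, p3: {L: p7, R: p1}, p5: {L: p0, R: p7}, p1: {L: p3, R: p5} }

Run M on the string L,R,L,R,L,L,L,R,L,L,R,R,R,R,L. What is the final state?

p0

start at p4
read 'L': p4 → p4
read 'R': p4 → p5
read 'L': p5 → p0
read 'R': p0 → p0
read 'L': p0 → p0
read 'L': p0 → p0
read 'L': p0 → p0
read 'R': p0 → p0
read 'L': p0 → p0
read 'L': p0 → p0
read 'R': p0 → p0
read 'R': p0 → p0
read 'R': p0 → p0
read 'R': p0 → p0
read 'L': p0 → p0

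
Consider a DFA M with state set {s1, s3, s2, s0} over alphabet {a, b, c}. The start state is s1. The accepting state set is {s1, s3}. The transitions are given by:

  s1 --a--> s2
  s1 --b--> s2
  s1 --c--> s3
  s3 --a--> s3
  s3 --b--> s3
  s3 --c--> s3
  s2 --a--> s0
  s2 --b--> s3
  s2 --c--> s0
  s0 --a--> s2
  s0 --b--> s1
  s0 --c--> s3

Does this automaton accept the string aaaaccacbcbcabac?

s1 → s2 → s0 → s2 → s0 → s3 → s3 → s3 → s3 → s3 → s3 → s3 → s3 → s3 → s3 → s3 → s3
End state s3 is accepting.

Yes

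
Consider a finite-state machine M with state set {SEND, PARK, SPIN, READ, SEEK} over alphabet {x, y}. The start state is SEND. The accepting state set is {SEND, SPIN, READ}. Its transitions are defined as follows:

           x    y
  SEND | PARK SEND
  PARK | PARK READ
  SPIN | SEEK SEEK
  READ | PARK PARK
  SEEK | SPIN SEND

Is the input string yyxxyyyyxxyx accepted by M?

Trace: SEND -y-> SEND -y-> SEND -x-> PARK -x-> PARK -y-> READ -y-> PARK -y-> READ -y-> PARK -x-> PARK -x-> PARK -y-> READ -x-> PARK
End state PARK is not accepting.

No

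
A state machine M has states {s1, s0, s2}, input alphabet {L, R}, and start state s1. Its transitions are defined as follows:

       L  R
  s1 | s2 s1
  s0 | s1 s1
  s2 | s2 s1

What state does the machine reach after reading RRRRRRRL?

s2

start at s1
read 'R': s1 → s1
read 'R': s1 → s1
read 'R': s1 → s1
read 'R': s1 → s1
read 'R': s1 → s1
read 'R': s1 → s1
read 'R': s1 → s1
read 'L': s1 → s2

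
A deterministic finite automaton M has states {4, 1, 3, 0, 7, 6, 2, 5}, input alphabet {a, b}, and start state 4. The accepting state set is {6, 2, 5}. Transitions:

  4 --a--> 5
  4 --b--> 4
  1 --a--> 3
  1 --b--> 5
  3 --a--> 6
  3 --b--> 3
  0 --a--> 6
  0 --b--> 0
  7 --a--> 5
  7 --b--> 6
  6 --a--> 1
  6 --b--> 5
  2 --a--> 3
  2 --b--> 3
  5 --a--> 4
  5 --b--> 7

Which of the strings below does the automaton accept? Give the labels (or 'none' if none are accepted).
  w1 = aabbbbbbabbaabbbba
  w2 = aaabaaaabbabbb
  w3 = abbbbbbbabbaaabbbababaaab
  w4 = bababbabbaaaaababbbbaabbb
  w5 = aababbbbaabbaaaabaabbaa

w1, w2

w1:
  start at 4
  read 'a': 4 → 5
  read 'a': 5 → 4
  read 'b': 4 → 4
  read 'b': 4 → 4
  read 'b': 4 → 4
  read 'b': 4 → 4
  read 'b': 4 → 4
  read 'b': 4 → 4
  read 'a': 4 → 5
  read 'b': 5 → 7
  read 'b': 7 → 6
  read 'a': 6 → 1
  read 'a': 1 → 3
  read 'b': 3 → 3
  read 'b': 3 → 3
  read 'b': 3 → 3
  read 'b': 3 → 3
  read 'a': 3 → 6
  end 6, accepted
w2:
  start at 4
  read 'a': 4 → 5
  read 'a': 5 → 4
  read 'a': 4 → 5
  read 'b': 5 → 7
  read 'a': 7 → 5
  read 'a': 5 → 4
  read 'a': 4 → 5
  read 'a': 5 → 4
  read 'b': 4 → 4
  read 'b': 4 → 4
  read 'a': 4 → 5
  read 'b': 5 → 7
  read 'b': 7 → 6
  read 'b': 6 → 5
  end 5, accepted
w3:
  start at 4
  read 'a': 4 → 5
  read 'b': 5 → 7
  read 'b': 7 → 6
  read 'b': 6 → 5
  read 'b': 5 → 7
  read 'b': 7 → 6
  read 'b': 6 → 5
  read 'b': 5 → 7
  read 'a': 7 → 5
  read 'b': 5 → 7
  read 'b': 7 → 6
  read 'a': 6 → 1
  read 'a': 1 → 3
  read 'a': 3 → 6
  read 'b': 6 → 5
  read 'b': 5 → 7
  read 'b': 7 → 6
  read 'a': 6 → 1
  read 'b': 1 → 5
  read 'a': 5 → 4
  read 'b': 4 → 4
  read 'a': 4 → 5
  read 'a': 5 → 4
  read 'a': 4 → 5
  read 'b': 5 → 7
  end 7, rejected
w4:
  start at 4
  read 'b': 4 → 4
  read 'a': 4 → 5
  read 'b': 5 → 7
  read 'a': 7 → 5
  read 'b': 5 → 7
  read 'b': 7 → 6
  read 'a': 6 → 1
  read 'b': 1 → 5
  read 'b': 5 → 7
  read 'a': 7 → 5
  read 'a': 5 → 4
  read 'a': 4 → 5
  read 'a': 5 → 4
  read 'a': 4 → 5
  read 'b': 5 → 7
  read 'a': 7 → 5
  read 'b': 5 → 7
  read 'b': 7 → 6
  read 'b': 6 → 5
  read 'b': 5 → 7
  read 'a': 7 → 5
  read 'a': 5 → 4
  read 'b': 4 → 4
  read 'b': 4 → 4
  read 'b': 4 → 4
  end 4, rejected
w5:
  start at 4
  read 'a': 4 → 5
  read 'a': 5 → 4
  read 'b': 4 → 4
  read 'a': 4 → 5
  read 'b': 5 → 7
  read 'b': 7 → 6
  read 'b': 6 → 5
  read 'b': 5 → 7
  read 'a': 7 → 5
  read 'a': 5 → 4
  read 'b': 4 → 4
  read 'b': 4 → 4
  read 'a': 4 → 5
  read 'a': 5 → 4
  read 'a': 4 → 5
  read 'a': 5 → 4
  read 'b': 4 → 4
  read 'a': 4 → 5
  read 'a': 5 → 4
  read 'b': 4 → 4
  read 'b': 4 → 4
  read 'a': 4 → 5
  read 'a': 5 → 4
  end 4, rejected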